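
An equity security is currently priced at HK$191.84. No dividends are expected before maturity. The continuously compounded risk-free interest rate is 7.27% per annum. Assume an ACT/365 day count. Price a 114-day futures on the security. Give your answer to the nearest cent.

HK$196.25

F = S·e^(rT) = 191.84 · e^(0.0727 × 114/365)
= 191.84 · e^0.022706 = 191.84 × 1.022966
F = HK$196.25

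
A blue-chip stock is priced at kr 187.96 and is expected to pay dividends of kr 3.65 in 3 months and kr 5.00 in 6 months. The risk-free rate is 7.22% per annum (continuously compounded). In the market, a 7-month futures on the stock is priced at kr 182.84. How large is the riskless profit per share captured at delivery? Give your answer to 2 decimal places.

PV(dividends) I = 3.65·e^(−0.0722·3/12) + 5.00·e^(−0.0722·6/12) = 8.4074
Fair futures F* = (S − I)·e^(rT) = (187.96 − 8.4074)·e^0.042117 = 179.5526 × 1.043017 = 187.2764
Market kr 182.84 < fair 187.2764: forward underpriced → reverse cash-and-carry (short the stock, invest proceeds at r, pay the dividends, go long the forward).
Profit at T = |F_mkt − F*| = |182.84 − 187.2764| = kr 4.44 per share

kr 4.44 per share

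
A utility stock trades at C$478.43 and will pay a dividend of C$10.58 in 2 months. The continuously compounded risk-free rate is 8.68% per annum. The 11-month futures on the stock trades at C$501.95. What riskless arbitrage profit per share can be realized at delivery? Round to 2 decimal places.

C$4.81 per share

PV(dividends) I = 10.58·e^(−0.0868·2/12) = 10.4280
Fair futures F* = (S − I)·e^(rT) = (478.43 − 10.4280)·e^0.079567 = 468.0020 × 1.082818 = 506.7610
Market C$501.95 < fair 506.7610: forward underpriced → reverse cash-and-carry (short the stock, invest proceeds at r, pay the dividends, go long the forward).
Profit at T = |F_mkt − F*| = |501.95 − 506.7610| = C$4.81 per share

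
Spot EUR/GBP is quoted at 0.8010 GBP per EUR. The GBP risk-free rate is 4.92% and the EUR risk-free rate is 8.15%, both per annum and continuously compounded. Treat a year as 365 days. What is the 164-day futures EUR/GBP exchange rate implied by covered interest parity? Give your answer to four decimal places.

0.7895

F = S·e^((r_GBP − r_EUR)T) = 0.8010 · e^((0.0492 − 0.0815) × 164/365)
= 0.8010 · e^-0.014513 = 0.8010 × 0.985592
F = 0.7895 GBP per EUR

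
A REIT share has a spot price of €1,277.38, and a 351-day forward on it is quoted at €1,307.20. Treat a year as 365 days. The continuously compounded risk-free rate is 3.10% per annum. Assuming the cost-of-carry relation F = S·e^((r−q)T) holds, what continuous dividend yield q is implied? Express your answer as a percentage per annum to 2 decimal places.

0.70%

From F = S·e^((r−q)T): (r − q) = ln(F/S)/T
ln(1307.20/1277.38) = ln(1.023345) = 0.023077
(r − q) = 0.023077 / (351/365) = 0.023997
q = r − ln(F/S)/T = 0.0310 − 0.023997 = 0.007003
q = 0.70%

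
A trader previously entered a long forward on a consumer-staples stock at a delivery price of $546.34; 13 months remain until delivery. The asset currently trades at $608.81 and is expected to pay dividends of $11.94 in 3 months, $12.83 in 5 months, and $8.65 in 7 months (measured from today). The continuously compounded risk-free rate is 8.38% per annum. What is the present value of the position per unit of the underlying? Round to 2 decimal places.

$77.56

PV(remaining dividends) I = 11.94·e^(−0.0838·3/12) + 12.83·e^(−0.0838·5/12) + 8.65·e^(−0.0838·7/12) = 32.3195
Current forward F = (S − I)·e^(rT) = (608.81 − 32.3195)·e^(0.0838·13/12) = 576.4905 × 1.095032 = 631.2755
Value (long) = (F − K)·e^(−rT) = (631.2755 − 546.34) × 0.913216 = 77.5645
Value = $77.56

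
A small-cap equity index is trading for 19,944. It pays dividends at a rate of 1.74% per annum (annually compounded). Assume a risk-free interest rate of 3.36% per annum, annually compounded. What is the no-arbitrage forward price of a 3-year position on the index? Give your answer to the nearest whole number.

20,912

F = S · (1+r)^T / (1+q)^T
= 19944 × 1.104225 / 1.053114 = 19944 × 1.048533
F = 20,912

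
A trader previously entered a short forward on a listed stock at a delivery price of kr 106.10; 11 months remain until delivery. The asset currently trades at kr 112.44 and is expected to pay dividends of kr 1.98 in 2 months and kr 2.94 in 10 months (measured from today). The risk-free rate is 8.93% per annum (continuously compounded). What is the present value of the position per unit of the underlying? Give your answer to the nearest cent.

PV(remaining dividends) I = 1.98·e^(−0.0893·2/12) + 2.94·e^(−0.0893·10/12) = 4.6799
Current forward F = (S − I)·e^(rT) = (112.44 − 4.6799)·e^(0.0893·11/12) = 107.7601 × 1.085302 = 116.9523
Value (long) = (F − K)·e^(−rT) = (116.9523 − 106.10) × 0.921402 = 9.9993
Short position value = −(long value) = -kr 10.00

-kr 10.00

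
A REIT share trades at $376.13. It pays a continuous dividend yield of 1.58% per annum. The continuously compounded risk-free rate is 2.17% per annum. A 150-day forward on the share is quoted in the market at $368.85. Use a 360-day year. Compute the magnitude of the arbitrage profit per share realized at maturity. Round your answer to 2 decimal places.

$8.21 per share

Fair forward: F* = S·e^(carry·T), with carry = (r − q) = 0.0217 − 0.0158 = 0.0059
F* = 376.13 · e^(0.0059 × 150/360) = 376.13 · e^0.002458 = 376.13 × 1.002461 = $377.0557
Market $368.85 < fair $377.0557: forward underpriced → reverse cash-and-carry (short spot, go long the forward).
At maturity, profit = |F_mkt − F*| = |368.85 − 377.0557| = $8.21 per share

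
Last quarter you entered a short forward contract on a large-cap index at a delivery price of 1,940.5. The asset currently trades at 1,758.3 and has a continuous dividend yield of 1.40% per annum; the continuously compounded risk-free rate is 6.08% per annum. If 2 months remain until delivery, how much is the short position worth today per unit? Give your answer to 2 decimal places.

166.73

Current fair forward for the remaining 2 months: F = S·e^((r − q)·T), (r − q) = 0.0608 − 0.0140 = 0.0468
F = 1758.3 · e^(0.0468 × 2/12) = 1758.3 × 1.00783050 = 1772.0684
Value of long forward = (F − K)·e^(−rT) = (1772.0684 − 1940.5) · e^(−0.0608·2/12)
= -168.4316 × 0.98991784 = -166.73
Short position value = −(long value) = 166.73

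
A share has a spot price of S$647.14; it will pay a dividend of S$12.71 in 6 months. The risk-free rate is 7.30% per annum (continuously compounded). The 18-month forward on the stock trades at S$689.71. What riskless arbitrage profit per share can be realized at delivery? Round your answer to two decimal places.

PV(dividends) I = 12.71·e^(−0.0730·6/12) = 12.2544
Fair forward F* = (S − I)·e^(rT) = (647.14 − 12.2544)·e^0.109500 = 634.8856 × 1.115720 = 708.3546
Market S$689.71 < fair 708.3546: forward underpriced → reverse cash-and-carry (short the stock, invest proceeds at r, pay the dividends, go long the forward).
Profit at T = |F_mkt − F*| = |689.71 − 708.3546| = S$18.64 per share

S$18.64 per share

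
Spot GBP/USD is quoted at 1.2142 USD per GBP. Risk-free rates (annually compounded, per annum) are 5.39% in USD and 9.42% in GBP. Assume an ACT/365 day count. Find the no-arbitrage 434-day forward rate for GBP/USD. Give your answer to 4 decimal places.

By covered interest parity, F = S · (1+r_USD)^T / (1+r_GBP)^T
= 1.2142 × 1.064411 / 1.112981 = 1.2142 × 0.956360
F = 1.1612 USD per GBP

1.1612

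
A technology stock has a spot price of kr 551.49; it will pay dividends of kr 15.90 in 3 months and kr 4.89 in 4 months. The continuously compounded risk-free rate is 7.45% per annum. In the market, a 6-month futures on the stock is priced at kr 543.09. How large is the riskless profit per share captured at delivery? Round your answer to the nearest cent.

kr 8.18 per share

PV(dividends) I = 15.90·e^(−0.0745·3/12) + 4.89·e^(−0.0745·4/12) = 20.3767
Fair futures F* = (S − I)·e^(rT) = (551.49 − 20.3767)·e^0.037250 = 531.1133 × 1.037952 = 551.2701
Market kr 543.09 < fair 551.2701: forward underpriced → reverse cash-and-carry (short the stock, invest proceeds at r, pay the dividends, go long the forward).
Profit at T = |F_mkt − F*| = |543.09 − 551.2701| = kr 8.18 per share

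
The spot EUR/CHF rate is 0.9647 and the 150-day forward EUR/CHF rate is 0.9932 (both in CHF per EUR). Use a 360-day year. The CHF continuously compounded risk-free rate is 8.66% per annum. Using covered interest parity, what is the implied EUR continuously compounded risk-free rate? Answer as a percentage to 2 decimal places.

1.67%

F = S·e^((r_CHF − r_EUR)T) ⇒ r_EUR = r_CHF − ln(F/S)/T
ln(0.9932/0.9647) = 0.029115; /(150/360) = 0.069876
r_EUR = 0.0866 − 0.069876 = 0.016724
r_EUR = 1.67%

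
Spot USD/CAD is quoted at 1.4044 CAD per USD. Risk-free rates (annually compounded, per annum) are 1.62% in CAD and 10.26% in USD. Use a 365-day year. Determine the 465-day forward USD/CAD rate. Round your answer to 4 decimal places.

By covered interest parity, F = S · (1+r_CAD)^T / (1+r_USD)^T
= 1.4044 × 1.020684 / 1.132503 = 1.4044 × 0.901264
F = 1.2657 CAD per USD

1.2657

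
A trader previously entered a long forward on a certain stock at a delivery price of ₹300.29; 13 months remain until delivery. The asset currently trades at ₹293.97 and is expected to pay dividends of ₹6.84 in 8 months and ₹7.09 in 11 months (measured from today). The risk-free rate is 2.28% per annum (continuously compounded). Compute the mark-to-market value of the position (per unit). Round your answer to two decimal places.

PV(remaining dividends) I = 6.84·e^(−0.0228·8/12) + 7.09·e^(−0.0228·11/12) = 13.6802
Current forward F = (S − I)·e^(rT) = (293.97 − 13.6802)·e^(0.0228·13/12) = 280.2898 × 1.025008 = 287.2993
Value (long) = (F − K)·e^(−rT) = (287.2993 − 300.29) × 0.975603 = -12.6738
Value = -₹12.67

-₹12.67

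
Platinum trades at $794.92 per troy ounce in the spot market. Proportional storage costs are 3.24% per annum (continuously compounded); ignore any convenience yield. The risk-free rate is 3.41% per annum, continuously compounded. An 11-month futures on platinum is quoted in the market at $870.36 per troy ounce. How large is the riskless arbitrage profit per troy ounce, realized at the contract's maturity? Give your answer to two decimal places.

Fair futures: F* = S·e^(carry·T), with carry = (r + u) = 0.0341 + 0.0324 = 0.0665
F* = 794.92 · e^(0.0665 × 11/12) = 794.92 · e^0.060958 = 794.92 × 1.062854 = $844.8839
Market $870.36 > fair $844.8839: forward overpriced → cash-and-carry (buy spot, short the forward).
At maturity, profit = |F_mkt − F*| = |870.36 − 844.8839| = $25.48 per troy ounce

$25.48 per troy ounce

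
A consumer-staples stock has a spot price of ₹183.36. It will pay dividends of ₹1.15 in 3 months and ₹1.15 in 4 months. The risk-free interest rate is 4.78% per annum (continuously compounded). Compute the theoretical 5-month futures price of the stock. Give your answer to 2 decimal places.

₹184.73

PV(dividends) I = 1.15·e^(−0.0478·3/12) + 1.15·e^(−0.0478·4/12)
I = 1.1363 + 1.1318 = 2.2681
F = (S − I)·e^(rT) = (183.36 − 2.2681) · e^(0.0478·5/12)
= 181.0919 · e^0.019917 = 181.0919 × 1.020117 = ₹184.73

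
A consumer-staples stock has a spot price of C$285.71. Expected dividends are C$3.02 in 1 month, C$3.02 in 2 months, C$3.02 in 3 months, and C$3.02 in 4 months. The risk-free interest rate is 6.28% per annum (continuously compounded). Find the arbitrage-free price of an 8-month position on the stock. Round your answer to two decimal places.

PV(dividends) I = 3.02·e^(−0.0628·1/12) + 3.02·e^(−0.0628·2/12) + 3.02·e^(−0.0628·3/12) + 3.02·e^(−0.0628·4/12)
I = 3.0042 + 2.9886 + 2.9730 + 2.9574 = 11.9232
F = (S − I)·e^(rT) = (285.71 − 11.9232) · e^(0.0628·8/12)
= 273.7868 · e^0.041867 = 273.7868 × 1.042756 = C$285.49

C$285.49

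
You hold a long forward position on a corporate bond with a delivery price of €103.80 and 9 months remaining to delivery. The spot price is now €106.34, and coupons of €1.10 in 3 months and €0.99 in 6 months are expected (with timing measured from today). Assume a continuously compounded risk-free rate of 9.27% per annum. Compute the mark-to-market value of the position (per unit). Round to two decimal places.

PV(remaining coupons) I = 1.10·e^(−0.0927·3/12) + 0.99·e^(−0.0927·6/12) = 2.0200
Current forward F = (S − I)·e^(rT) = (106.34 − 2.0200)·e^(0.0927·9/12) = 104.3200 × 1.071999 = 111.8309
Value (long) = (F − K)·e^(−rT) = (111.8309 − 103.80) × 0.932837 = 7.4915
Value = €7.49

€7.49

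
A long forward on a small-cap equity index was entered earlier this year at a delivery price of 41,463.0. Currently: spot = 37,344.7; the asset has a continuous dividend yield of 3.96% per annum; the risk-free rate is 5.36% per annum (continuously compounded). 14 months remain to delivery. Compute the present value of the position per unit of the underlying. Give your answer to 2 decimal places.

Current fair forward for the remaining 14 months: F = S·e^((r − q)·T), (r − q) = 0.0536 − 0.0396 = 0.0140
F = 37344.7 · e^(0.0140 × 14/12) = 37344.7 × 1.01646745 = 37959.6720
Value of long forward = (F − K)·e^(−rT) = (37959.6720 − 41463.0) · e^(−0.0536·14/12)
= -3503.3280 × 0.93938175 = -3290.96

-3290.96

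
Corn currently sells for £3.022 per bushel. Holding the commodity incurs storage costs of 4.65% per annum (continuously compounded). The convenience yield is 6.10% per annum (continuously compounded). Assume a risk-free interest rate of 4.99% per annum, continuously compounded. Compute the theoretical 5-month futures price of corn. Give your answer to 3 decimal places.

Net carry = r + u − y = 0.0499 + 0.0465 − 0.0610 = 0.0354
F = S·e^((r+u−y)T) = 3.022 · e^(0.0354 × 5/12) = 3.022 · e^0.014750
= 3.022 × 1.014859 = £3.067 per bushel

£3.067 per bushel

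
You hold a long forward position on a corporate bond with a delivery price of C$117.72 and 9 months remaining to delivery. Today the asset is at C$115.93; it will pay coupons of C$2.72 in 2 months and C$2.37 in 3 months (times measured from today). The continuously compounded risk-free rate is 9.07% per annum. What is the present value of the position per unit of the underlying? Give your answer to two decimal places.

PV(remaining coupons) I = 2.72·e^(−0.0907·2/12) + 2.37·e^(−0.0907·3/12) = 4.9961
Current forward F = (S − I)·e^(rT) = (115.93 − 4.9961)·e^(0.0907·9/12) = 110.9339 × 1.070392 = 118.7428
Value (long) = (F − K)·e^(−rT) = (118.7428 − 117.72) × 0.934237 = 0.9555
Value = C$0.96

C$0.96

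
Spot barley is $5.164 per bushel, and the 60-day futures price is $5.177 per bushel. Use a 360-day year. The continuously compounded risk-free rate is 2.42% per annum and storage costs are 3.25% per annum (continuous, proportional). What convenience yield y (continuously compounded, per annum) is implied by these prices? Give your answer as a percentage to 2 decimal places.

4.16%

F = S·e^((r+u−y)T) ⇒ (r+u−y) = ln(F/S)/T
ln(5.177/5.164) = 0.002514; /T ⇒ 0.015084
y = r + u − ln(F/S)/T = 0.0242 + 0.0325 − 0.015084 = 0.041616
y = 4.16%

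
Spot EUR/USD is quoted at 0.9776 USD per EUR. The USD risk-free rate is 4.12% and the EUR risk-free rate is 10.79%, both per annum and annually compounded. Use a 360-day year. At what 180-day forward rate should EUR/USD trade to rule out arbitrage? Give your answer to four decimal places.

0.9477

By covered interest parity, F = S · (1+r_USD)^T / (1+r_EUR)^T
= 0.9776 × 1.020392 / 1.052568 = 0.9776 × 0.969431
F = 0.9477 USD per EUR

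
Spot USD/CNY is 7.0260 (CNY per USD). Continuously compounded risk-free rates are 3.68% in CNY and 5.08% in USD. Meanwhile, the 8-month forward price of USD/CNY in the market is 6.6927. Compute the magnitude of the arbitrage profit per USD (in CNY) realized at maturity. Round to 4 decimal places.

0.2680 per USD (in CNY)

Fair forward: F* = S·e^(carry·T), with carry = (r_CNY − r_USD) = 0.0368 − 0.0508 = -0.0140
F* = 7.0260 · e^(-0.0140 × 8/12) = 7.0260 · e^-0.009333 = 7.0260 × 0.990710 = 6.9607
Market 6.6927 < fair 6.9607: forward underpriced → reverse cash-and-carry (short spot, go long the forward).
At maturity, profit = |F_mkt − F*| = |6.6927 − 6.9607| = 0.2680 per USD (in CNY)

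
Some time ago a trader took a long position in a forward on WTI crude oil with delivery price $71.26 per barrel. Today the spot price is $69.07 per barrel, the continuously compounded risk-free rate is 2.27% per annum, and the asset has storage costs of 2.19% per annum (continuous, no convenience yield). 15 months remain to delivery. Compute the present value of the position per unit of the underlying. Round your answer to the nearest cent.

Current fair forward for the remaining 15 months: F = S·e^((r + u)·T), (r + u) = 0.0227 + 0.0219 = 0.0446
F = 69.07 · e^(0.0446 × 15/12) = 69.07 × 1.057333 = 73.0300
Value of long forward = (F − K)·e^(−rT) = (73.0300 − 71.26) · e^(−0.0227·15/12)
= 1.7700 × 0.972024 = 1.72

$1.72 per barrel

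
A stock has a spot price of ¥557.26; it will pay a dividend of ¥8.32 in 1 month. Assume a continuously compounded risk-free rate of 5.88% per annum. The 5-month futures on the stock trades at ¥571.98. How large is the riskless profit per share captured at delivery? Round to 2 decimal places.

¥9.38 per share

PV(dividends) I = 8.32·e^(−0.0588·1/12) = 8.2793
Fair futures F* = (S − I)·e^(rT) = (557.26 − 8.2793)·e^0.024500 = 548.9807 × 1.024803 = 562.5971
Market ¥571.98 > fair 562.5971: forward overpriced → cash-and-carry (borrow at r, buy the stock and collect the dividends, short the forward).
Profit at T = |F_mkt − F*| = |571.98 − 562.5971| = ¥9.38 per share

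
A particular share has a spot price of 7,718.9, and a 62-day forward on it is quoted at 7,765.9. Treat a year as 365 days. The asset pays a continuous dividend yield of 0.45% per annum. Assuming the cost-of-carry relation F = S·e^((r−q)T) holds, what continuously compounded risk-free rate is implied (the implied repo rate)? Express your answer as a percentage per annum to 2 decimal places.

From F = S·e^((r−q)T): (r − q) = ln(F/S)/T
ln(7765.9/7718.9) = ln(1.006089) = 0.006071
(r − q) = 0.006071 / (62/365) = 0.035741
r = ln(F/S)/T + q = 0.035741 + 0.0045 = 0.040241
r = 4.02%

4.02%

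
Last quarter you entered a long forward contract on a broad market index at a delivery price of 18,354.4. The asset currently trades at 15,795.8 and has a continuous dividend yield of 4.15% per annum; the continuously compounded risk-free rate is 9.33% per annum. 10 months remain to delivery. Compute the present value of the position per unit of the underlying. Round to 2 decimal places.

-1722.55

Current fair forward for the remaining 10 months: F = S·e^((r − q)·T), (r − q) = 0.0933 − 0.0415 = 0.0518
F = 15795.8 · e^(0.0518 × 10/12) = 15795.8 × 1.04411190 = 16492.5828
Value of long forward = (F − K)·e^(−rT) = (16492.5828 − 18354.4) · e^(−0.0933·10/12)
= -1861.8172 × 0.92519570 = -1722.55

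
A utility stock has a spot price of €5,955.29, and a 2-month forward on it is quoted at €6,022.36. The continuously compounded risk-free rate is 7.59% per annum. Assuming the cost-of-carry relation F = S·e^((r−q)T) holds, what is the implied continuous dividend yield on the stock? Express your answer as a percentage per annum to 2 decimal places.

From F = S·e^((r−q)T): (r − q) = ln(F/S)/T
ln(6022.36/5955.29) = ln(1.011262) = 0.011199
(r − q) = 0.011199 / (2/12) = 0.067194
q = r − ln(F/S)/T = 0.0759 − 0.067194 = 0.008706
q = 0.87%

0.87%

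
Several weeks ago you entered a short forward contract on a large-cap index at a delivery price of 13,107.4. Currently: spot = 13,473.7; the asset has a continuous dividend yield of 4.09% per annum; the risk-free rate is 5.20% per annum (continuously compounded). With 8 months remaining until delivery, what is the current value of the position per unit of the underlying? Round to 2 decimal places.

-450.48

Current fair forward for the remaining 8 months: F = S·e^((r − q)·T), (r − q) = 0.0520 − 0.0409 = 0.0111
F = 13473.7 · e^(0.0111 × 8/12) = 13473.7 × 1.00742745 = 13573.7752
Value of long forward = (F − K)·e^(−rT) = (13573.7752 − 13107.4) · e^(−0.0520·8/12)
= 466.3752 × 0.96592734 = 450.48
Short position value = −(long value) = -450.48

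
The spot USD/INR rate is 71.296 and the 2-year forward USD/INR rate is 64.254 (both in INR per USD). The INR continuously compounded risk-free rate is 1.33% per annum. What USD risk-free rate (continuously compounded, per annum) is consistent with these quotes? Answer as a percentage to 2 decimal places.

F = S·e^((r_INR − r_USD)T) ⇒ r_USD = r_INR − ln(F/S)/T
ln(64.254/71.296) = -0.103996; /(2) = -0.051998
r_USD = 0.0133 + 0.051998 = 0.065298
r_USD = 6.53%

6.53%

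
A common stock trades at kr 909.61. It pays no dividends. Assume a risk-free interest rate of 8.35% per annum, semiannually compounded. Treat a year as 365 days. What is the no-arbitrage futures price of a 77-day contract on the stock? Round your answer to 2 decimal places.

kr 925.44

F = S · (1+r/2)^(2T)
= 909.61 × 1.017407
F = kr 925.44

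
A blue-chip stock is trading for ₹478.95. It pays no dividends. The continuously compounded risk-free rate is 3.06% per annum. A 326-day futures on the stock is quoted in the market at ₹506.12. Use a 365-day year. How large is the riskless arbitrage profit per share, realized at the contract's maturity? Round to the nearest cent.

Fair futures: F* = S·e^(carry·T), with carry = r = 0.0306
F* = 478.95 · e^(0.0306 × 326/365) = 478.95 · e^0.027330 = 478.95 × 1.027707 = ₹492.2203
Market ₹506.12 > fair ₹492.2203: forward overpriced → cash-and-carry (buy spot, short the forward).
At maturity, profit = |F_mkt − F*| = |506.12 − 492.2203| = ₹13.90 per share

₹13.90 per share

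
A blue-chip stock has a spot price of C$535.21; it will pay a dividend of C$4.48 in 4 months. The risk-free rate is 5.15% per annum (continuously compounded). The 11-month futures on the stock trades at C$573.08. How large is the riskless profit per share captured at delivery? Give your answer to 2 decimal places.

PV(dividends) I = 4.48·e^(−0.0515·4/12) = 4.4037
Fair futures F* = (S − I)·e^(rT) = (535.21 − 4.4037)·e^0.047208 = 530.8063 × 1.048340 = 556.4655
Market C$573.08 > fair 556.4655: forward overpriced → cash-and-carry (borrow at r, buy the stock and collect the dividends, short the forward).
Profit at T = |F_mkt − F*| = |573.08 − 556.4655| = C$16.61 per share

C$16.61 per share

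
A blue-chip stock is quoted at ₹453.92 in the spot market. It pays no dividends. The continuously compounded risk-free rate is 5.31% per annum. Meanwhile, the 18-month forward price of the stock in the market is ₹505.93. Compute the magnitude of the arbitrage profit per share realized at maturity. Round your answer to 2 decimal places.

₹14.38 per share

Fair forward: F* = S·e^(carry·T), with carry = r = 0.0531
F* = 453.92 · e^(0.0531 × 18/12) = 453.92 · e^0.079650 = 453.92 × 1.082908 = ₹491.5536
Market ₹505.93 > fair ₹491.5536: forward overpriced → cash-and-carry (buy spot, short the forward).
At maturity, profit = |F_mkt − F*| = |505.93 − 491.5536| = ₹14.38 per share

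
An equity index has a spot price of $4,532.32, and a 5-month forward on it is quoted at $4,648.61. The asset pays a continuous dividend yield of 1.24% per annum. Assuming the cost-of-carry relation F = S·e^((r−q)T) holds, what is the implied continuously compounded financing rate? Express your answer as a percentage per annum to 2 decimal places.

7.32%

From F = S·e^((r−q)T): (r − q) = ln(F/S)/T
ln(4648.61/4532.32) = ln(1.025658) = 0.025334
(r − q) = 0.025334 / (5/12) = 0.060802
r = ln(F/S)/T + q = 0.060802 + 0.0124 = 0.073202
r = 7.32%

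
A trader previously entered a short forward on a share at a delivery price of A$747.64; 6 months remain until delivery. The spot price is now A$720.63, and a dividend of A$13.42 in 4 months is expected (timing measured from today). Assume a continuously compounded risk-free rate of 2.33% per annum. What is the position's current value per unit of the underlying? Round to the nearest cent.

PV(remaining dividends) I = 13.42·e^(−0.0233·4/12) = 13.3162
Current forward F = (S − I)·e^(rT) = (720.63 − 13.3162)·e^(0.0233·6/12) = 707.3138 × 1.011718 = 715.6021
Value (long) = (F − K)·e^(−rT) = (715.6021 − 747.64) × 0.988418 = -31.6668
Short position value = −(long value) = A$31.67

A$31.67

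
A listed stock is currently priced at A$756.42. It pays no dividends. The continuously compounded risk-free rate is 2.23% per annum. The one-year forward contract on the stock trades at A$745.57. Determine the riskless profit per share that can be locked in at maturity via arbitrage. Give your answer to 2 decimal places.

A$27.91 per share

Fair forward: F* = S·e^(carry·T), with carry = r = 0.0223
F* = 756.42 · e^(0.0223 × 12/12) = 756.42 · e^0.022300 = 756.42 × 1.022551 = A$773.4780
Market A$745.57 < fair A$773.4780: forward underpriced → reverse cash-and-carry (short spot, go long the forward).
At maturity, profit = |F_mkt − F*| = |745.57 − 773.4780| = A$27.91 per share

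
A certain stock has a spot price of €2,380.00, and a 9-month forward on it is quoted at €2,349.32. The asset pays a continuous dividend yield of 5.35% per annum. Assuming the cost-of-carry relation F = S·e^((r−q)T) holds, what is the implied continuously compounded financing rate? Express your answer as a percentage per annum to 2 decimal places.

3.62%

From F = S·e^((r−q)T): (r − q) = ln(F/S)/T
ln(2349.32/2380.00) = ln(0.987109) = -0.012975
(r − q) = -0.012975 / (9/12) = -0.017300
r = ln(F/S)/T + q = -0.017300 + 0.0535 = 0.036200
r = 3.62%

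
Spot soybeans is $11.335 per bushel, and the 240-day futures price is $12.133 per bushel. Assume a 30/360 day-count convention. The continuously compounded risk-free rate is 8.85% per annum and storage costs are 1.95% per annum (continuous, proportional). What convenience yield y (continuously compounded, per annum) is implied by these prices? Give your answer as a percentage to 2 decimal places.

F = S·e^((r+u−y)T) ⇒ (r+u−y) = ln(F/S)/T
ln(12.133/11.335) = 0.068034; /T ⇒ 0.102051
y = r + u − ln(F/S)/T = 0.0885 + 0.0195 − 0.102051 = 0.005949
y = 0.59%

0.59%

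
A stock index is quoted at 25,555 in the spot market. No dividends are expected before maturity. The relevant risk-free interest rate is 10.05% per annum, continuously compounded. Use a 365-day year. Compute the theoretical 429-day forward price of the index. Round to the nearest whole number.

28,759

F = S·e^(rT) = 25555 · e^(0.1005 × 429/365)
= 25555 · e^0.118122 = 25555 × 1.125381
F = 28,759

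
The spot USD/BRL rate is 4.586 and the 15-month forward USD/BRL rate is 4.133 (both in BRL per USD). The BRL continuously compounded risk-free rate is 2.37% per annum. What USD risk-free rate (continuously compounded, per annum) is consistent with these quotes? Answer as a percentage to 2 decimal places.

10.69%

F = S·e^((r_BRL − r_USD)T) ⇒ r_USD = r_BRL − ln(F/S)/T
ln(4.133/4.586) = -0.104005; /(15/12) = -0.083204
r_USD = 0.0237 + 0.083204 = 0.106904
r_USD = 10.69%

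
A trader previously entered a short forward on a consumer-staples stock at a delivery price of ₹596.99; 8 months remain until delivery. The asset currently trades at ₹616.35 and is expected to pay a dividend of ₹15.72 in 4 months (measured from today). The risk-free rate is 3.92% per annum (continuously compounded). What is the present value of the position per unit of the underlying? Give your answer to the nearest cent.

PV(remaining dividends) I = 15.72·e^(−0.0392·4/12) = 15.5159
Current forward F = (S − I)·e^(rT) = (616.35 − 15.5159)·e^(0.0392·8/12) = 600.8341 × 1.026478 = 616.7430
Value (long) = (F − K)·e^(−rT) = (616.7430 − 596.99) × 0.974205 = 19.2435
Short position value = −(long value) = -₹19.24

-₹19.24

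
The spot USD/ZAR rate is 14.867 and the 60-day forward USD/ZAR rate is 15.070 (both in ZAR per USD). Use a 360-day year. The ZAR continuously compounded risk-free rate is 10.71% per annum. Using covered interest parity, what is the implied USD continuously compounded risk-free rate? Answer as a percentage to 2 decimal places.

2.57%

F = S·e^((r_ZAR − r_USD)T) ⇒ r_USD = r_ZAR − ln(F/S)/T
ln(15.070/14.867) = 0.013562; /(60/360) = 0.081372
r_USD = 0.1071 − 0.081372 = 0.025728
r_USD = 2.57%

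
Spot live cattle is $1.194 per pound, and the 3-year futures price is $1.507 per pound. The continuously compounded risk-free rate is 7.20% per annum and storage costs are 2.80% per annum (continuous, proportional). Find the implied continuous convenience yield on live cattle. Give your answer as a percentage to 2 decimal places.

2.24%

F = S·e^((r+u−y)T) ⇒ (r+u−y) = ln(F/S)/T
ln(1.507/1.194) = 0.232812; /T ⇒ 0.077604
y = r + u − ln(F/S)/T = 0.0720 + 0.0280 − 0.077604 = 0.022396
y = 2.24%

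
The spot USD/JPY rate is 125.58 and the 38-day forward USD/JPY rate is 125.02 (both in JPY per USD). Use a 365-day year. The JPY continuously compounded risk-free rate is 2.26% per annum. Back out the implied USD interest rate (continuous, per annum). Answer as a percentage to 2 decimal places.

F = S·e^((r_JPY − r_USD)T) ⇒ r_USD = r_JPY − ln(F/S)/T
ln(125.02/125.58) = -0.004469; /(38/365) = -0.042926
r_USD = 0.0226 + 0.042926 = 0.065526
r_USD = 6.55%

6.55%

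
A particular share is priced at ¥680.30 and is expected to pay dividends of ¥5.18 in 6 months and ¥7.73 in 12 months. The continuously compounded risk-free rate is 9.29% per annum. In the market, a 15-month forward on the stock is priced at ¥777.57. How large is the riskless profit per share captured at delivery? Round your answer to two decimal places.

PV(dividends) I = 5.18·e^(−0.0929·6/12) + 7.73·e^(−0.0929·12/12) = 11.9891
Fair forward F* = (S − I)·e^(rT) = (680.30 − 11.9891)·e^0.116125 = 668.3109 × 1.123136 = 750.6040
Market ¥777.57 > fair 750.6040: forward overpriced → cash-and-carry (borrow at r, buy the stock and collect the dividends, short the forward).
Profit at T = |F_mkt − F*| = |777.57 − 750.6040| = ¥26.97 per share

¥26.97 per share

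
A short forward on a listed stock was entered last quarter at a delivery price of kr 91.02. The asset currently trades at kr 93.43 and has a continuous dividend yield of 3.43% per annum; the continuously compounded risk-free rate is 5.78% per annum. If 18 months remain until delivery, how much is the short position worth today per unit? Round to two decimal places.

Current fair forward for the remaining 18 months: F = S·e^((r − q)·T), (r − q) = 0.0578 − 0.0343 = 0.0235
F = 93.43 · e^(0.0235 × 18/12) = 93.43 × 1.035879 = 96.7822
Value of long forward = (F − K)·e^(−rT) = (96.7822 − 91.02) · e^(−0.0578·18/12)
= 5.7622 × 0.916952 = 5.28
Short position value = −(long value) = -kr 5.28

-kr 5.28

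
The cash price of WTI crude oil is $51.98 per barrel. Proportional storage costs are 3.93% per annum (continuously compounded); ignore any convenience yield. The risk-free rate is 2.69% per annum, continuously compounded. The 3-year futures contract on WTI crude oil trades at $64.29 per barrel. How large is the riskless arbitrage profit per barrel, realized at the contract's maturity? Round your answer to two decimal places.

$0.89 per barrel

Fair futures: F* = S·e^(carry·T), with carry = (r + u) = 0.0269 + 0.0393 = 0.0662
F* = 51.98 · e^(0.0662 × 3) = 51.98 · e^0.198600 = 51.98 × 1.219694 = $63.3997
Market $64.29 > fair $63.3997: forward overpriced → cash-and-carry (buy spot, short the forward).
At maturity, profit = |F_mkt − F*| = |64.29 − 63.3997| = $0.89 per barrel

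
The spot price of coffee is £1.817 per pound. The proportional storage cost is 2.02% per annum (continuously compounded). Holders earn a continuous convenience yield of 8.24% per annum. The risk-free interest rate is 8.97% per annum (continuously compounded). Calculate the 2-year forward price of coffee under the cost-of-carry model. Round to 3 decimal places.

£1.920 per pound

Net carry = r + u − y = 0.0897 + 0.0202 − 0.0824 = 0.0275
F = S·e^((r+u−y)T) = 1.817 · e^(0.0275 × 2) = 1.817 · e^0.055000
= 1.817 × 1.056541 = £1.920 per pound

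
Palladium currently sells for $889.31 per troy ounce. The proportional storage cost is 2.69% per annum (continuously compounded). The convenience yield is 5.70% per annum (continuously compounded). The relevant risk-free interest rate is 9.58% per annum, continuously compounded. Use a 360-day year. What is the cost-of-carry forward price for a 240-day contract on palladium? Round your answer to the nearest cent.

$929.13 per troy ounce

Net carry = r + u − y = 0.0958 + 0.0269 − 0.0570 = 0.0657
F = S·e^((r+u−y)T) = 889.31 · e^(0.0657 × 240/360) = 889.31 · e^0.043800
= 889.31 × 1.044773 = $929.13 per troy ounce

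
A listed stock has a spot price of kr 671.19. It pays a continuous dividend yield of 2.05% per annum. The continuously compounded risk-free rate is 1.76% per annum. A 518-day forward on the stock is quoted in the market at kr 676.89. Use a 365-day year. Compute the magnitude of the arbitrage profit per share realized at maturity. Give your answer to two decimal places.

Fair forward: F* = S·e^(carry·T), with carry = (r − q) = 0.0176 − 0.0205 = -0.0029
F* = 671.19 · e^(-0.0029 × 518/365) = 671.19 · e^-0.004116 = 671.19 × 0.995892 = kr 668.4328
Market kr 676.89 > fair kr 668.4328: forward overpriced → cash-and-carry (buy spot, short the forward).
At maturity, profit = |F_mkt − F*| = |676.89 − 668.4328| = kr 8.46 per share

kr 8.46 per share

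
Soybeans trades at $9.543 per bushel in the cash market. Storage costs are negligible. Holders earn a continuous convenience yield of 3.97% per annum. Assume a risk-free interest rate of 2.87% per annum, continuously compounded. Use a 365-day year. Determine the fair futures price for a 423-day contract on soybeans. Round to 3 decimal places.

$9.422 per bushel

Net carry = r + u − y = 0.0287 + 0.0000 − 0.0397 = -0.0110
F = S·e^((r+u−y)T) = 9.543 · e^(-0.0110 × 423/365) = 9.543 · e^-0.012748
= 9.543 × 0.987333 = $9.422 per bushel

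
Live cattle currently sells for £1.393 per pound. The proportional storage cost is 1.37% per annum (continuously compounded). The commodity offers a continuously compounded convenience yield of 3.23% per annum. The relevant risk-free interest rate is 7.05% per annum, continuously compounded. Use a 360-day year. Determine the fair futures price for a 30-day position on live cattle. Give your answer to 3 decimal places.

Net carry = r + u − y = 0.0705 + 0.0137 − 0.0323 = 0.0519
F = S·e^((r+u−y)T) = 1.393 · e^(0.0519 × 30/360) = 1.393 · e^0.004325
= 1.393 × 1.004334 = £1.399 per pound

£1.399 per pound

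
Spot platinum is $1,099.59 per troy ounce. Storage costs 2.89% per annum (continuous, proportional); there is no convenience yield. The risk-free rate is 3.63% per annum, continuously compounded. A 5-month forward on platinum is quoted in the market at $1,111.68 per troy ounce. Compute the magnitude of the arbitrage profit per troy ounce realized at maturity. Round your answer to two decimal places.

$18.19 per troy ounce

Fair forward: F* = S·e^(carry·T), with carry = (r + u) = 0.0363 + 0.0289 = 0.0652
F* = 1099.59 · e^(0.0652 × 5/12) = 1099.59 · e^0.02716667 = 1099.59 × 1.02753905 = $1129.8717
Market $1111.68 < fair $1129.8717: forward underpriced → reverse cash-and-carry (short spot, go long the forward).
At maturity, profit = |F_mkt − F*| = |1111.68 − 1129.8717| = $18.19 per troy ounce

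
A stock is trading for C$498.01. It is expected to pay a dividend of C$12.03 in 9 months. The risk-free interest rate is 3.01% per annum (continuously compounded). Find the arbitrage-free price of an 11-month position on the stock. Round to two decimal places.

PV(dividends) I = 12.03·e^(−0.0301·9/12)
I = 11.7615
F = (S − I)·e^(rT) = (498.01 − 11.7615) · e^(0.0301·11/12)
= 486.2485 · e^0.027592 = 486.2485 × 1.027976 = C$499.85

C$499.85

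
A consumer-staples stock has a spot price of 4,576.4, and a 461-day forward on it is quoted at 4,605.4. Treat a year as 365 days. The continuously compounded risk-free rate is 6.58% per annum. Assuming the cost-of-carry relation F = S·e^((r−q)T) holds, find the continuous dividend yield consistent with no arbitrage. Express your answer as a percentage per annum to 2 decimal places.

From F = S·e^((r−q)T): (r − q) = ln(F/S)/T
ln(4605.4/4576.4) = ln(1.006337) = 0.006317
(r − q) = 0.006317 / (461/365) = 0.005002
q = r − ln(F/S)/T = 0.0658 − 0.005002 = 0.060798
q = 6.08%

6.08%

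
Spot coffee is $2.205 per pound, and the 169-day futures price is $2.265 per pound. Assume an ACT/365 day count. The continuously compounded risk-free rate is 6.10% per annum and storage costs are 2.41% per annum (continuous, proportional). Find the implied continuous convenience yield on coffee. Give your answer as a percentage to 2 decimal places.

2.71%

F = S·e^((r+u−y)T) ⇒ (r+u−y) = ln(F/S)/T
ln(2.265/2.205) = 0.026847; /T ⇒ 0.057983
y = r + u − ln(F/S)/T = 0.0610 + 0.0241 − 0.057983 = 0.027117
y = 2.71%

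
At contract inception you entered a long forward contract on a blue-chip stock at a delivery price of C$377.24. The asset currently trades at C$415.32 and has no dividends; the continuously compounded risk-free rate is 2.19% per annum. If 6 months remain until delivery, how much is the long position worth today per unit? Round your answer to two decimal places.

C$42.19

Current fair forward for the remaining 6 months: F = S·e^(r·T), r = 0.0219
F = 415.32 · e^(0.0219 × 6/12) = 415.32 × 1.011010 = 419.8927
Value of long forward = (F − K)·e^(−rT) = (419.8927 − 377.24) · e^(−0.0219·6/12)
= 42.6527 × 0.989110 = 42.19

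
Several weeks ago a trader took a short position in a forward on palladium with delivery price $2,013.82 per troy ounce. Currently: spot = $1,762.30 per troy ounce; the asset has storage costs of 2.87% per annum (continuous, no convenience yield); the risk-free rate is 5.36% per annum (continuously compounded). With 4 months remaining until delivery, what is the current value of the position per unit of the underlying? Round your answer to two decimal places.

$198.92 per troy ounce

Current fair forward for the remaining 4 months: F = S·e^((r + u)·T), (r + u) = 0.0536 + 0.0287 = 0.0823
F = 1762.30 · e^(0.0823 × 4/12) = 1762.30 × 1.02781309 = 1811.3150
Value of long forward = (F − K)·e^(−rT) = (1811.3150 − 2013.82) · e^(−0.0536·4/12)
= -202.5050 × 0.98229200 = -198.92
Short position value = −(long value) = $198.92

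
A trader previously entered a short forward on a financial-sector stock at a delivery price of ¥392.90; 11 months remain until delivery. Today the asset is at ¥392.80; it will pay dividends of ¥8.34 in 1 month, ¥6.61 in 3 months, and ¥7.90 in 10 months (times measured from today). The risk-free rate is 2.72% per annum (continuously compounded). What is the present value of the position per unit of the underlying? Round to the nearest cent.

¥13.03

PV(remaining dividends) I = 8.34·e^(−0.0272·1/12) + 6.61·e^(−0.0272·3/12) + 7.90·e^(−0.0272·10/12) = 22.6093
Current forward F = (S − I)·e^(rT) = (392.80 − 22.6093)·e^(0.0272·11/12) = 370.1907 × 1.025247 = 379.5369
Value (long) = (F − K)·e^(−rT) = (379.5369 − 392.90) × 0.975375 = -13.0340
Short position value = −(long value) = ¥13.03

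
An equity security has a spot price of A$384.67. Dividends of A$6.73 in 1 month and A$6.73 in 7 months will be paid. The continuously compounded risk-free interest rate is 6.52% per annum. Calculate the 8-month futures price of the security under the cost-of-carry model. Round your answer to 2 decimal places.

PV(dividends) I = 6.73·e^(−0.0652·1/12) + 6.73·e^(−0.0652·7/12)
I = 6.6935 + 6.4788 = 13.1723
F = (S − I)·e^(rT) = (384.67 − 13.1723) · e^(0.0652·8/12)
= 371.4977 · e^0.043467 = 371.4977 × 1.044426 = A$388.00

A$388.00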